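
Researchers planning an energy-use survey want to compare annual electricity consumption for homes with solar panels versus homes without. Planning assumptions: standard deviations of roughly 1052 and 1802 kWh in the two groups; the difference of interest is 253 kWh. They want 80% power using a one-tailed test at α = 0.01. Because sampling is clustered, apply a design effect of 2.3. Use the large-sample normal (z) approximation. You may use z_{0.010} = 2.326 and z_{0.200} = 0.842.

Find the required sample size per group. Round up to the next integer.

n = (z_α + z_β)² · (σ₁² + σ₂²) / δ²
  = (2.326 + 0.842)² · (1052² + 1802² = 4353908) / 253²
  = 10.0362 · 4353908 / 64009
  = 682.67
Design effect: 2.3 × 682.67 = 1570.13.
Round up → n = 1571 per group.

n = 1571 per group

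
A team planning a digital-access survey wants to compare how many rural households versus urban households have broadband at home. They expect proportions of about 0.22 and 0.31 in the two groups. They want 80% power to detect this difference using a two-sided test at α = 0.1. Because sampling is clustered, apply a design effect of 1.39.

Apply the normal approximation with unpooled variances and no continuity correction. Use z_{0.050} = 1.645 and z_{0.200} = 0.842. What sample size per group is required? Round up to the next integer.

n = (z_{α/2} + z_β)² · [p₁(1−p₁) + p₂(1−p₂)] / (p₁ − p₂)²
  = (1.645 + 0.842)² · (0.22·0.78 + 0.31·0.69) / (-0.09)²
  = (2.487)² · (0.1716 + 0.2139) / 0.0081
  = 6.1852 · 0.3855 / 0.0081
  = 294.37
Design effect: 1.39 × 294.37 = 409.17.
Round up → n = 410 per group.

n = 410 per group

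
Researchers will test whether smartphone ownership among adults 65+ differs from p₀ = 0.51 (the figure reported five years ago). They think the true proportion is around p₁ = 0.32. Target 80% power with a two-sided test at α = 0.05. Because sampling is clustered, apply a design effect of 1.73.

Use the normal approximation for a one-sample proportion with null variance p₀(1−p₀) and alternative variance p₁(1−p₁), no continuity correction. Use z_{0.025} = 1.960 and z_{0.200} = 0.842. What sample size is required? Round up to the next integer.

n = [z_{α/2}·√(p₀q₀) + z_β·√(p₁q₁)]² / (p₁ − p₀)²
  = [1.960·√(0.51·0.49) + 0.842·√(0.32·0.68)]² / (-0.19)²
  = [1.960·0.4999 + 0.842·0.4665]² / 0.0361
  = [1.3726]² / 0.0361
  = 52.19
Design effect: 1.73 × 52.19 = 90.28.
Round up → n = 91.

n = 91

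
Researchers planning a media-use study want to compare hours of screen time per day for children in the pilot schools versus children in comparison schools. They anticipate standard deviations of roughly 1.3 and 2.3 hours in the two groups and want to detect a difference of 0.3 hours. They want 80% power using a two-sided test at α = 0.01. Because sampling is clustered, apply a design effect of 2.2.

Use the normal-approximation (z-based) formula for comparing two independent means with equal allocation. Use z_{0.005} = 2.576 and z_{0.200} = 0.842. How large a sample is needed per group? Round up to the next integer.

n = 1994 per group

n = (z_{α/2} + z_β)² · (σ₁² + σ₂²) / δ²
  = (2.576 + 0.842)² · (1.3² + 2.3² = 6.98) / 0.3²
  = 11.6827 · 6.98 / 0.09
  = 906.06
Design effect: 2.2 × 906.06 = 1993.33.
Round up → n = 1994 per group.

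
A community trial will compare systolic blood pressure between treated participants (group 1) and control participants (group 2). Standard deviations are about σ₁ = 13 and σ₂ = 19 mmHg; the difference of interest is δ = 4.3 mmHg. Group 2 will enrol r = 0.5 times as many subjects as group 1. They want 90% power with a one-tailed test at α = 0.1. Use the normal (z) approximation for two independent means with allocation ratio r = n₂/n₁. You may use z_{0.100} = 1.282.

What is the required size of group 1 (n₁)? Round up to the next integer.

n₁ = 317

n₁ = (z_α + z_β)² · (σ₁² + σ₂²/r) / δ²
   = (1.282 + 1.282)² · (13² + 19²/0.5) / 4.3²
   = 6.5741 · (169 + 722) / 18.49
   = 6.5741 · 891 / 18.49
   = 316.79
Round up → n₁ = 317; n₂ = r·n₁ = 0.5 × 317 = 159.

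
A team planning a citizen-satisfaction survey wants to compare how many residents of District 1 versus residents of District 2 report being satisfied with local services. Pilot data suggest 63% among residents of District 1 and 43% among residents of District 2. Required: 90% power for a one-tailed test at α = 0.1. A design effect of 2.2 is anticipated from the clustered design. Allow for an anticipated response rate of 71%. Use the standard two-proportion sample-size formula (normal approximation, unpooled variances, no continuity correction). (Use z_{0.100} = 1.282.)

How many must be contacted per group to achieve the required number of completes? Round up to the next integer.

n = (z_α + z_β)² · [p₁(1−p₁) + p₂(1−p₂)] / (p₁ − p₂)²
  = (1.282 + 1.282)² · (0.63·0.37 + 0.43·0.57) / (0.20)²
  = (2.564)² · (0.2331 + 0.2451) / 0.0400
  = 6.5741 · 0.4782 / 0.0400
  = 78.59
Design effect: 2.2 × 78.59 = 172.91.
Adjust for 71% response: 172.91 / 0.71 = 243.53.
Round up → n = 244 per group.

n = 244 per group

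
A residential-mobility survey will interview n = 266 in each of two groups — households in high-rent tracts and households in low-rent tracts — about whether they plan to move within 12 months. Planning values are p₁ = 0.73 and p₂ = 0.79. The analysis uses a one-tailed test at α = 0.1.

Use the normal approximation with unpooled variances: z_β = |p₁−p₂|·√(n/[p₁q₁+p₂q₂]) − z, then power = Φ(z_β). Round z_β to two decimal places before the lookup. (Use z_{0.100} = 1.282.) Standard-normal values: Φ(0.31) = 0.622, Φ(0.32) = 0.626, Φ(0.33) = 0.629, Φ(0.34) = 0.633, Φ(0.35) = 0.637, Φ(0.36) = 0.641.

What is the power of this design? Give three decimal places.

Power ≈ 0.633

z_β = |p₁−p₂|·√(n/[p₁q₁+p₂q₂]) − z_α
    = 0.06 · √(266/0.3630) − 1.282
    = 0.06 · 27.0700 − 1.282
    = 1.6242 − 1.282 = 0.3422 → 0.34
Power = Φ(0.34) = 0.633.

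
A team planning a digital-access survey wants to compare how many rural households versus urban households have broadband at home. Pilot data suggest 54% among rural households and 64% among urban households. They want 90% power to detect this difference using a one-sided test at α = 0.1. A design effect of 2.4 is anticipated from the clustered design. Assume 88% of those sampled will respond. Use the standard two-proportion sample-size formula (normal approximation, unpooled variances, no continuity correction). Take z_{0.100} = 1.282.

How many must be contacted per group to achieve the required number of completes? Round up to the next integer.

n = (z_α + z_β)² · [p₁(1−p₁) + p₂(1−p₂)] / (p₁ − p₂)²
  = (1.282 + 1.282)² · (0.54·0.46 + 0.64·0.36) / (-0.10)²
  = (2.564)² · (0.2484 + 0.2304) / 0.0100
  = 6.5741 · 0.4788 / 0.0100
  = 314.77
Design effect: 2.4 × 314.77 = 755.44.
Adjust for 88% response: 755.44 / 0.88 = 858.46.
Round up → n = 859 per group.

n = 859 per group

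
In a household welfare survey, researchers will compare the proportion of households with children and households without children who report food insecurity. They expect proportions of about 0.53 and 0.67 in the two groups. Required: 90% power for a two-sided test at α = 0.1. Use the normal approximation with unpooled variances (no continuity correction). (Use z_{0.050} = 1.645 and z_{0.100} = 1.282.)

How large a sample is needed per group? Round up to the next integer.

n = (z_{α/2} + z_β)² · [p₁(1−p₁) + p₂(1−p₂)] / (p₁ − p₂)²
  = (1.645 + 1.282)² · (0.53·0.47 + 0.67·0.33) / (-0.14)²
  = (2.927)² · (0.2491 + 0.2211) / 0.0196
  = 8.5673 · 0.4702 / 0.0196
  = 205.53
Round up → n = 206 per group.

n = 206 per group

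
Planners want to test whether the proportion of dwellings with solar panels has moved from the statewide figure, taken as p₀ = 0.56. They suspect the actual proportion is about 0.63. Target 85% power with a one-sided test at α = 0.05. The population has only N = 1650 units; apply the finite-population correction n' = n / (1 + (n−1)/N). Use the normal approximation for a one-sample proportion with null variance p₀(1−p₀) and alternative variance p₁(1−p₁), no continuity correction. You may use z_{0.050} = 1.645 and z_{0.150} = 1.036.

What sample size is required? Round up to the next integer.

n = 292

n = [z_α·√(p₀q₀) + z_β·√(p₁q₁)]² / (p₁ − p₀)²
  = [1.645·√(0.56·0.44) + 1.036·√(0.63·0.37)]² / (0.07)²
  = [1.645·0.4964 + 1.036·0.4828]² / 0.0049
  = [1.3167]² / 0.0049
  = 353.84
Finite-population correction (N = 1650): 353.84 / (1 + (353.84 − 1)/1650) = 291.50.
Round up → n = 292.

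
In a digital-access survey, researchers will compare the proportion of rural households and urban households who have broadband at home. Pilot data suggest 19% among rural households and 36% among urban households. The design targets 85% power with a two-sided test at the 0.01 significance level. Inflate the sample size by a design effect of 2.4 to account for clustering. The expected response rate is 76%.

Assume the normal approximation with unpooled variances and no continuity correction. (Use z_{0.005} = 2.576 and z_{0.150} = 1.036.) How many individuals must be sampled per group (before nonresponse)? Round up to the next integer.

n = (z_{α/2} + z_β)² · [p₁(1−p₁) + p₂(1−p₂)] / (p₁ − p₂)²
  = (2.576 + 1.036)² · (0.19·0.81 + 0.36·0.64) / (-0.17)²
  = (3.612)² · (0.1539 + 0.2304) / 0.0289
  = 13.0465 · 0.3843 / 0.0289
  = 173.49
Design effect: 2.4 × 173.49 = 416.37.
Adjust for 76% response: 416.37 / 0.76 = 547.86.
Round up → n = 548 per group.

n = 548 per group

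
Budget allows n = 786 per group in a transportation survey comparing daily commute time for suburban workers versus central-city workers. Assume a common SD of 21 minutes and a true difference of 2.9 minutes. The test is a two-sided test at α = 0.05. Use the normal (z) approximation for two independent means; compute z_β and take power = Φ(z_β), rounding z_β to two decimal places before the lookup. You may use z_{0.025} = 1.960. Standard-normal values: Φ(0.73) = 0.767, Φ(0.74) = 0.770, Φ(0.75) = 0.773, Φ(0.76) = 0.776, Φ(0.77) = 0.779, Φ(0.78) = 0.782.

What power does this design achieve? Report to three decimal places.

z_β = δ·√(n/(σ₁²+σ₂²)) − z_{α/2}
    = 2.9 · √(786/882) − 1.960
    = 2.9 · 0.94401 − 1.960
    = 2.7376 − 1.960 = 0.7776 → 0.78
Power = Φ(0.78) = 0.782.

Power ≈ 0.782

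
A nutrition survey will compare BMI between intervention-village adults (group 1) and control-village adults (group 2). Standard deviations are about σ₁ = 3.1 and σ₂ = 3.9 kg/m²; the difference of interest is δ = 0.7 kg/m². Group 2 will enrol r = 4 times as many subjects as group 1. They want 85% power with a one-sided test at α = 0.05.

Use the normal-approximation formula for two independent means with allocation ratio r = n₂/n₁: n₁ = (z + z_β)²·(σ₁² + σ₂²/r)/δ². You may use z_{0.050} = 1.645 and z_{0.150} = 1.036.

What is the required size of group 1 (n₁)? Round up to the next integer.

n₁ = (z_α + z_β)² · (σ₁² + σ₂²/r) / δ²
   = (1.645 + 1.036)² · (3.1² + 3.9²/4) / 0.7²
   = 7.1878 · (9.61 + 3.8025) / 0.49
   = 7.1878 · 13.4125 / 0.49
   = 196.75
Round up → n₁ = 197; n₂ = r·n₁ = 4 × 197 = 788.

n₁ = 197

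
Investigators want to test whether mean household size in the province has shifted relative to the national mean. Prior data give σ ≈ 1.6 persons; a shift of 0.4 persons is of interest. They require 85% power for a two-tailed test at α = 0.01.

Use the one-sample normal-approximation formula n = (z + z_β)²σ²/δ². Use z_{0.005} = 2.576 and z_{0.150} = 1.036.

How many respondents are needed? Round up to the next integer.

n = 209

n = (z_{α/2} + z_β)² · σ² / δ²
  = (2.576 + 1.036)² · 1.6² / 0.4²
  = 13.0465 · 2.56 / 0.16
  = 208.74
Round up → n = 209.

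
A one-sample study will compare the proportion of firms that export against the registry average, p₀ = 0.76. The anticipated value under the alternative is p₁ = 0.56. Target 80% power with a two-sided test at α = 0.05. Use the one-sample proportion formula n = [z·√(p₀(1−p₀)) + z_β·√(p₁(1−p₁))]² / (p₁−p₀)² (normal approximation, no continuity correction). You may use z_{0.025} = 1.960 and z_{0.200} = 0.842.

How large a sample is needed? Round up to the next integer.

n = [z_{α/2}·√(p₀q₀) + z_β·√(p₁q₁)]² / (p₁ − p₀)²
  = [1.960·√(0.76·0.24) + 0.842·√(0.56·0.44)]² / (-0.20)²
  = [1.960·0.4271 + 0.842·0.4964]² / 0.0400
  = [1.2550]² / 0.0400
  = 39.38
Round up → n = 40.

n = 40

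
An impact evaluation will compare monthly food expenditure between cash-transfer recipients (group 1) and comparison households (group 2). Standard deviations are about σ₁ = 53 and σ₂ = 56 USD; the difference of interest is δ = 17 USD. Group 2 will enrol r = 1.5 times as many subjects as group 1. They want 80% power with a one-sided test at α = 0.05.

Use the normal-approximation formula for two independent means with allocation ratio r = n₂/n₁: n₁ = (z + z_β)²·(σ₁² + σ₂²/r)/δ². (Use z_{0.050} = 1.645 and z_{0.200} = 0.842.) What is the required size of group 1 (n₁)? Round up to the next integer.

n₁ = (z_α + z_β)² · (σ₁² + σ₂²/r) / δ²
   = (1.645 + 0.842)² · (53² + 56²/1.5) / 17²
   = 6.1852 · (2809 + 2090.7) / 289
   = 6.1852 · 4899.7 / 289
   = 104.86
Round up → n₁ = 105; n₂ = r·n₁ = 1.5 × 105 = 158.

n₁ = 105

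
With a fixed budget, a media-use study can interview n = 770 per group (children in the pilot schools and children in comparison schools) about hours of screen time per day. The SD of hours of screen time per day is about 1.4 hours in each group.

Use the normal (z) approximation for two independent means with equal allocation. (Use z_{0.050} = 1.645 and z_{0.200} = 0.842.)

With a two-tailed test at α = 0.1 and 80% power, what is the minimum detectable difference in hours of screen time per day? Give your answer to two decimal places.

δ = (z_{α/2} + z_β) · √((σ₁²+σ₂²)/n)
  = (1.645 + 0.842) · √(3.92/770)
  = 2.487 · √0.00509
  = 2.487 · 0.0714
  = 0.1774

Minimum detectable difference ≈ 0.18 hours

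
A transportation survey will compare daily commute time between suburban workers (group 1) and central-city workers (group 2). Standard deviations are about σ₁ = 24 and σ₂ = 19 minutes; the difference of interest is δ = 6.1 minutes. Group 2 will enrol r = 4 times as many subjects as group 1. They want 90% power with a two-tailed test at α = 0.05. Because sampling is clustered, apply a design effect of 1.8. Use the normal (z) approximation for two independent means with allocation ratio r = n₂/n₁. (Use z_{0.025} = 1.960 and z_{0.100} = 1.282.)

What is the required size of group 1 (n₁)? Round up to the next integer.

n₁ = (z_{α/2} + z_β)² · (σ₁² + σ₂²/r) / δ²
   = (1.960 + 1.282)² · (24² + 19²/4) / 6.1²
   = 10.5106 · (576 + 90.25) / 37.21
   = 10.5106 · 666.25 / 37.21
   = 188.19
Design effect: 1.8 × 188.19 = 338.75.
Round up → n₁ = 339; n₂ = r·n₁ = 4 × 339 = 1356.

n₁ = 339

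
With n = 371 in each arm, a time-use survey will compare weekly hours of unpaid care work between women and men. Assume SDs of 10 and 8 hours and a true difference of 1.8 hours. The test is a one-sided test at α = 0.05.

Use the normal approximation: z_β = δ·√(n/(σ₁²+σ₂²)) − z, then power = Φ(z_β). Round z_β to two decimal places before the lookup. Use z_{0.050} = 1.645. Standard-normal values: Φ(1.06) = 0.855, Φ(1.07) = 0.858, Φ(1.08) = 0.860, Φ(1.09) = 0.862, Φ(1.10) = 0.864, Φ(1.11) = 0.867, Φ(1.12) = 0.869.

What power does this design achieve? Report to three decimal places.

z_β = δ·√(n/(σ₁²+σ₂²)) − z_α
    = 1.8 · √(371/164) − 1.645
    = 1.8 · 1.50406 − 1.645
    = 2.7073 − 1.645 = 1.0623 → 1.06
Power = Φ(1.06) = 0.855.

Power ≈ 0.855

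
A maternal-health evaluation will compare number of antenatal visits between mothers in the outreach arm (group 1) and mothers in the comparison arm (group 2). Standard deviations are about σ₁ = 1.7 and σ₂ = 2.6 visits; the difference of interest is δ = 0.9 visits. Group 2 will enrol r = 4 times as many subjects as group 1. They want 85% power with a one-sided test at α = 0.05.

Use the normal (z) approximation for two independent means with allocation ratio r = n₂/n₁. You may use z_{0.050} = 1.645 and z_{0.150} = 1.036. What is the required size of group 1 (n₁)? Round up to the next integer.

n₁ = 41

n₁ = (z_α + z_β)² · (σ₁² + σ₂²/r) / δ²
   = (1.645 + 1.036)² · (1.7² + 2.6²/4) / 0.9²
   = 7.1878 · (2.89 + 1.69) / 0.81
   = 7.1878 · 4.58 / 0.81
   = 40.64
Round up → n₁ = 41; n₂ = r·n₁ = 4 × 41 = 164.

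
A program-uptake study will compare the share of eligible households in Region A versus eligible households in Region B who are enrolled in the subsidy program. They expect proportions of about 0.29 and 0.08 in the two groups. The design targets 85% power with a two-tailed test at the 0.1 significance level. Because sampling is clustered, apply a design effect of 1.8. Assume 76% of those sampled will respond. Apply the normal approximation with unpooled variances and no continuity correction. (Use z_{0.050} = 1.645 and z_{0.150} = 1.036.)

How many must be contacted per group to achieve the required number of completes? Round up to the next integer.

n = 108 per group

n = (z_{α/2} + z_β)² · [p₁(1−p₁) + p₂(1−p₂)] / (p₁ − p₂)²
  = (1.645 + 1.036)² · (0.29·0.71 + 0.08·0.92) / (0.21)²
  = (2.681)² · (0.2059 + 0.0736) / 0.0441
  = 7.1878 · 0.2795 / 0.0441
  = 45.56
Design effect: 1.8 × 45.56 = 82.00.
Adjust for 76% response: 82.00 / 0.76 = 107.89.
Round up → n = 108 per group.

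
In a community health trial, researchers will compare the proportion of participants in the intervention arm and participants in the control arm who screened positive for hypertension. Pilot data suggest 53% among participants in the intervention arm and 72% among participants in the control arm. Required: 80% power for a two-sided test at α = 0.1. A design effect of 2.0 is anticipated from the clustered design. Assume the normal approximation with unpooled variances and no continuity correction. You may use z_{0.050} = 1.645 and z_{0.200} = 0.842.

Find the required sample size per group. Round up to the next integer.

n = 155 per group

n = (z_{α/2} + z_β)² · [p₁(1−p₁) + p₂(1−p₂)] / (p₁ − p₂)²
  = (1.645 + 0.842)² · (0.53·0.47 + 0.72·0.28) / (-0.19)²
  = (2.487)² · (0.2491 + 0.2016) / 0.0361
  = 6.1852 · 0.4507 / 0.0361
  = 77.22
Design effect: 2.0 × 77.22 = 154.44.
Round up → n = 155 per group.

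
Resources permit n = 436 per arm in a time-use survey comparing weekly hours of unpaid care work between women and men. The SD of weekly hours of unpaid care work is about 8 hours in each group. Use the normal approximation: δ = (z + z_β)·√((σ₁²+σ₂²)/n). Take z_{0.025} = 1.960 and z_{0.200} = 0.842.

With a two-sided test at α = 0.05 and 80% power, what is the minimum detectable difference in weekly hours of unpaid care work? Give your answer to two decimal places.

Minimum detectable difference ≈ 1.52 hours

δ = (z_{α/2} + z_β) · √((σ₁²+σ₂²)/n)
  = (1.960 + 0.842) · √(128/436)
  = 2.802 · √0.29358
  = 2.802 · 0.5418
  = 1.5182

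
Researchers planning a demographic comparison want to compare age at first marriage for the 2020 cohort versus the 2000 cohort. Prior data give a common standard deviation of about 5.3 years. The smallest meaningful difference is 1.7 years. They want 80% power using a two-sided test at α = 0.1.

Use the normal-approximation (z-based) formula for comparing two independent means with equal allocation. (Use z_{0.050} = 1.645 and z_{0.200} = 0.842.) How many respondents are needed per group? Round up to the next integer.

n = 121 per group

n = (z_{α/2} + z_β)² · (σ₁² + σ₂²) / δ²
  = (1.645 + 0.842)² · (2·5.3² = 56.18) / 1.7²
  = 6.1852 · 56.18 / 2.89
  = 120.24
Round up → n = 121 per group.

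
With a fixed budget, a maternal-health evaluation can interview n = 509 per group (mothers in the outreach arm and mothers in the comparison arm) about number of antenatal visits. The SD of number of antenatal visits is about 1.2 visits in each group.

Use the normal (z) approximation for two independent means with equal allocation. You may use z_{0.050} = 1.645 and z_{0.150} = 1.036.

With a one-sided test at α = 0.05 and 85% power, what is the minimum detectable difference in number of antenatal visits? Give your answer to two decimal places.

Minimum detectable difference ≈ 0.20 visits

δ = (z_α + z_β) · √((σ₁²+σ₂²)/n)
  = (1.645 + 1.036) · √(2.88/509)
  = 2.681 · √0.00566
  = 2.681 · 0.0752
  = 0.2017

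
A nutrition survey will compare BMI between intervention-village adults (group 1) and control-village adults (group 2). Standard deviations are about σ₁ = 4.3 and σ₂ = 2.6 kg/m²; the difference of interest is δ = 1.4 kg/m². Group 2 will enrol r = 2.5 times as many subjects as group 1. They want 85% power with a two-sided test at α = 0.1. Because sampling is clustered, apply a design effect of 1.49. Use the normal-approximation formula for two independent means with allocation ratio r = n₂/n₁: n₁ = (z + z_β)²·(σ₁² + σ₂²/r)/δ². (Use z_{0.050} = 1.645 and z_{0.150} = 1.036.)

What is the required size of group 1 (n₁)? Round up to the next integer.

n₁ = (z_{α/2} + z_β)² · (σ₁² + σ₂²/r) / δ²
   = (1.645 + 1.036)² · (4.3² + 2.6²/2.5) / 1.4²
   = 7.1878 · (18.49 + 2.704) / 1.96
   = 7.1878 · 21.194 / 1.96
   = 77.72
Design effect: 1.49 × 77.72 = 115.81.
Round up → n₁ = 116; n₂ = r·n₁ = 2.5 × 116 = 290.

n₁ = 116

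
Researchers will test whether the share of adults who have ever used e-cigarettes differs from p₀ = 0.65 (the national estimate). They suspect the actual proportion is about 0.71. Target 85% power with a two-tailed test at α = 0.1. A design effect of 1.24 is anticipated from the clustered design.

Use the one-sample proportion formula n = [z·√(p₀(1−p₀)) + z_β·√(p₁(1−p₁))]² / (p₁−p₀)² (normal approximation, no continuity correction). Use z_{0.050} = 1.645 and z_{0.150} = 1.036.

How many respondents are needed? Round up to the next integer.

n = 543

n = [z_{α/2}·√(p₀q₀) + z_β·√(p₁q₁)]² / (p₁ − p₀)²
  = [1.645·√(0.65·0.35) + 1.036·√(0.71·0.29)]² / (0.06)²
  = [1.645·0.4770 + 1.036·0.4538]² / 0.0036
  = [1.2547]² / 0.0036
  = 437.31
Design effect: 1.24 × 437.31 = 542.26.
Round up → n = 543.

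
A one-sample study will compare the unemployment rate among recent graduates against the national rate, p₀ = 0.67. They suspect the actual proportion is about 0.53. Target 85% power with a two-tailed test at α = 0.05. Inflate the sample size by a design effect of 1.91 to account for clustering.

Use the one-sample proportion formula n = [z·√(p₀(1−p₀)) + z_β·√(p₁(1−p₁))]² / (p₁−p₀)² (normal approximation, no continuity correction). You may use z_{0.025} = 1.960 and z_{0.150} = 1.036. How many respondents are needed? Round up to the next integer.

n = [z_{α/2}·√(p₀q₀) + z_β·√(p₁q₁)]² / (p₁ − p₀)²
  = [1.960·√(0.67·0.33) + 1.036·√(0.53·0.47)]² / (-0.14)²
  = [1.960·0.4702 + 1.036·0.4991]² / 0.0196
  = [1.4387]² / 0.0196
  = 105.60
Design effect: 1.91 × 105.60 = 201.70.
Round up → n = 202.

n = 202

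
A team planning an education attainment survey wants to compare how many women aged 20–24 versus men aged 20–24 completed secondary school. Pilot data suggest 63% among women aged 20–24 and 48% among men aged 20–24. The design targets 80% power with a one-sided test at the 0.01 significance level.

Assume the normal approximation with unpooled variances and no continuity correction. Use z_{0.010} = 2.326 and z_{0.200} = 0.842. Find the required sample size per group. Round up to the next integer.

n = 216 per group

n = (z_α + z_β)² · [p₁(1−p₁) + p₂(1−p₂)] / (p₁ − p₂)²
  = (2.326 + 0.842)² · (0.63·0.37 + 0.48·0.52) / (0.15)²
  = (3.168)² · (0.2331 + 0.2496) / 0.0225
  = 10.0362 · 0.4827 / 0.0225
  = 215.31
Round up → n = 216 per group.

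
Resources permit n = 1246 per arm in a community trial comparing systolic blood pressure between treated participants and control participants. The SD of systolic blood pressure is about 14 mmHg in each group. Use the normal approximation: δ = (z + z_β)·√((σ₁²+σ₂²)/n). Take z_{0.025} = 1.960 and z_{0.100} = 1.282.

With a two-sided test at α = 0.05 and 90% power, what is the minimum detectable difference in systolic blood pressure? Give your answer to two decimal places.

δ = (z_{α/2} + z_β) · √((σ₁²+σ₂²)/n)
  = (1.960 + 1.282) · √(392/1246)
  = 3.242 · √0.31461
  = 3.242 · 0.5609
  = 1.8184

Minimum detectable difference ≈ 1.82 mmHg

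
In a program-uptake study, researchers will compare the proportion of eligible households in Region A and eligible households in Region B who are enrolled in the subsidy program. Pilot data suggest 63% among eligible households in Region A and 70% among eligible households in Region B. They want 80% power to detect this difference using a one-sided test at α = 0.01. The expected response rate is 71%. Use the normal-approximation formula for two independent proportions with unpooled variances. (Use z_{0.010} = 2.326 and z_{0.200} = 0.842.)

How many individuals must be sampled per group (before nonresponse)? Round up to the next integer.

n = (z_α + z_β)² · [p₁(1−p₁) + p₂(1−p₂)] / (p₁ − p₂)²
  = (2.326 + 0.842)² · (0.63·0.37 + 0.70·0.30) / (-0.07)²
  = (3.168)² · (0.2331 + 0.2100) / 0.0049
  = 10.0362 · 0.4431 / 0.0049
  = 907.56
Adjust for 71% response: 907.56 / 0.71 = 1278.26.
Round up → n = 1279 per group.

n = 1279 per group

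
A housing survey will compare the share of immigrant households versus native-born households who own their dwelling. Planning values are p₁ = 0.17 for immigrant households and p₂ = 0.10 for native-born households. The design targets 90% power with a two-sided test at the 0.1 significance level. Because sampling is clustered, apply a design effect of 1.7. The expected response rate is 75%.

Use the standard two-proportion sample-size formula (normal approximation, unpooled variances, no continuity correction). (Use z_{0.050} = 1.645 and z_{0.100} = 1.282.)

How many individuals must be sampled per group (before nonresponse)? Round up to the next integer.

n = (z_{α/2} + z_β)² · [p₁(1−p₁) + p₂(1−p₂)] / (p₁ − p₂)²
  = (1.645 + 1.282)² · (0.17·0.83 + 0.10·0.90) / (0.07)²
  = (2.927)² · (0.1411 + 0.0900) / 0.0049
  = 8.5673 · 0.2311 / 0.0049
  = 404.06
Design effect: 1.7 × 404.06 = 686.91.
Adjust for 75% response: 686.91 / 0.75 = 915.88.
Round up → n = 916 per group.

n = 916 per group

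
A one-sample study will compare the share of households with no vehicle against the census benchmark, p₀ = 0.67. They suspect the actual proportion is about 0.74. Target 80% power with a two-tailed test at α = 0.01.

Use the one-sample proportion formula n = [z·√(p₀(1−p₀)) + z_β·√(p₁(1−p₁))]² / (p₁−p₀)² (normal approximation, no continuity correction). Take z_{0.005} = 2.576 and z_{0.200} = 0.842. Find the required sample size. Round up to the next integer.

n = 510

n = [z_{α/2}·√(p₀q₀) + z_β·√(p₁q₁)]² / (p₁ − p₀)²
  = [2.576·√(0.67·0.33) + 0.842·√(0.74·0.26)]² / (0.07)²
  = [2.576·0.4702 + 0.842·0.4386]² / 0.0049
  = [1.5806]² / 0.0049
  = 509.86
Round up → n = 510.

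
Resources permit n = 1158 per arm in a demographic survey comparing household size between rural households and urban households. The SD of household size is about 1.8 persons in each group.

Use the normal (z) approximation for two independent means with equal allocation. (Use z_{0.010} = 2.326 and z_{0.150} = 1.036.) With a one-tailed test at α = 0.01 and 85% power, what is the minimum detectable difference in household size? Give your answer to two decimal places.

Minimum detectable difference ≈ 0.25 persons

δ = (z_α + z_β) · √((σ₁²+σ₂²)/n)
  = (2.326 + 1.036) · √(6.48/1158)
  = 3.362 · √0.0056
  = 3.362 · 0.0748
  = 0.2515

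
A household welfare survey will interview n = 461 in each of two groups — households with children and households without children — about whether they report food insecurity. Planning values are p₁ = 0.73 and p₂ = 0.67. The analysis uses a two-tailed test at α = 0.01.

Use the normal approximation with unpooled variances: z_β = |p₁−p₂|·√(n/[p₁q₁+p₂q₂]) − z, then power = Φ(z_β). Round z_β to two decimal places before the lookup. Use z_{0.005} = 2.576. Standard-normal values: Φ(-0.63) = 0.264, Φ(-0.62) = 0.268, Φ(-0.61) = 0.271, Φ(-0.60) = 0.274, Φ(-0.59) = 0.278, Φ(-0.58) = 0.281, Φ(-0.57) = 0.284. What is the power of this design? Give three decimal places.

Power ≈ 0.281

z_β = |p₁−p₂|·√(n/[p₁q₁+p₂q₂]) − z_{α/2}
    = 0.06 · √(461/0.4182) − 2.576
    = 0.06 · 33.2016 − 2.576
    = 1.9921 − 2.576 = -0.5839 → -0.58
Power = Φ(-0.58) = 0.281.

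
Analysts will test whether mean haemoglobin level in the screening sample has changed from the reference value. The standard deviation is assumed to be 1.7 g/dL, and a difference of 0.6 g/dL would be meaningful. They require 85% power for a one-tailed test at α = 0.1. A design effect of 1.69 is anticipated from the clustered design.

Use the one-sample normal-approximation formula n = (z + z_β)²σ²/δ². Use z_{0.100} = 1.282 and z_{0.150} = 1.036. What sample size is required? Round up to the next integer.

n = 73

n = (z_α + z_β)² · σ² / δ²
  = (1.282 + 1.036)² · 1.7² / 0.6²
  = 5.3731 · 2.89 / 0.36
  = 43.13
Design effect: 1.69 × 43.13 = 72.90.
Round up → n = 73.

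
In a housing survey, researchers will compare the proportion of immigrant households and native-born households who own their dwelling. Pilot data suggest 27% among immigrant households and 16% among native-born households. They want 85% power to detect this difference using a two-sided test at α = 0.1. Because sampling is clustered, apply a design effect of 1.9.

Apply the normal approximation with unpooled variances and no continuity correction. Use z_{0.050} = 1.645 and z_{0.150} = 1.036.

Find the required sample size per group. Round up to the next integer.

n = 375 per group

n = (z_{α/2} + z_β)² · [p₁(1−p₁) + p₂(1−p₂)] / (p₁ − p₂)²
  = (1.645 + 1.036)² · (0.27·0.73 + 0.16·0.84) / (0.11)²
  = (2.681)² · (0.1971 + 0.1344) / 0.0121
  = 7.1878 · 0.3315 / 0.0121
  = 196.92
Design effect: 1.9 × 196.92 = 374.15.
Round up → n = 375 per group.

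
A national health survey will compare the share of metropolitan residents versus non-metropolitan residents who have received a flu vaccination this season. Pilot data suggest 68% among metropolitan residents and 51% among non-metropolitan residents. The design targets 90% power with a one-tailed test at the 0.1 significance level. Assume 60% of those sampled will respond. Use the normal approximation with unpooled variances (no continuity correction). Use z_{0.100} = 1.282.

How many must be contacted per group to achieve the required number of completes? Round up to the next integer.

n = (z_α + z_β)² · [p₁(1−p₁) + p₂(1−p₂)] / (p₁ − p₂)²
  = (1.282 + 1.282)² · (0.68·0.32 + 0.51·0.49) / (0.17)²
  = (2.564)² · (0.2176 + 0.2499) / 0.0289
  = 6.5741 · 0.4675 / 0.0289
  = 106.35
Adjust for 60% response: 106.35 / 0.60 = 177.24.
Round up → n = 178 per group.

n = 178 per group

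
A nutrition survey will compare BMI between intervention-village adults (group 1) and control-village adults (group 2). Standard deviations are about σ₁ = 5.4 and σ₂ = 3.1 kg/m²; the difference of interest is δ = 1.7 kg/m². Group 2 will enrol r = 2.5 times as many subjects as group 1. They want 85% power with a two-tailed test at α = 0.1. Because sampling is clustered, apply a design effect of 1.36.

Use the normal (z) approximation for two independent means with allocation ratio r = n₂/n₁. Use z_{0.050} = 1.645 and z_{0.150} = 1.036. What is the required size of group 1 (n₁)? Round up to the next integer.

n₁ = (z_{α/2} + z_β)² · (σ₁² + σ₂²/r) / δ²
   = (1.645 + 1.036)² · (5.4² + 3.1²/2.5) / 1.7²
   = 7.1878 · (29.16 + 3.844) / 2.89
   = 7.1878 · 33.004 / 2.89
   = 82.08
Design effect: 1.36 × 82.08 = 111.64.
Round up → n₁ = 112; n₂ = r·n₁ = 2.5 × 112 = 280.

n₁ = 112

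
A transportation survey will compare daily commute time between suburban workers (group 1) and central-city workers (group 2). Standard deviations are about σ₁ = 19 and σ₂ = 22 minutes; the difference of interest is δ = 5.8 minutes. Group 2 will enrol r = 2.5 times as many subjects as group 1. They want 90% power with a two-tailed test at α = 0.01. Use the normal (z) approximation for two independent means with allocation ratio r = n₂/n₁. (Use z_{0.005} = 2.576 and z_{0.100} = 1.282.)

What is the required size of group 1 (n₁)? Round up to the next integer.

n₁ = 246

n₁ = (z_{α/2} + z_β)² · (σ₁² + σ₂²/r) / δ²
   = (2.576 + 1.282)² · (19² + 22²/2.5) / 5.8²
   = 14.8842 · (361 + 193.6) / 33.64
   = 14.8842 · 554.6 / 33.64
   = 245.39
Round up → n₁ = 246; n₂ = r·n₁ = 2.5 × 246 = 615.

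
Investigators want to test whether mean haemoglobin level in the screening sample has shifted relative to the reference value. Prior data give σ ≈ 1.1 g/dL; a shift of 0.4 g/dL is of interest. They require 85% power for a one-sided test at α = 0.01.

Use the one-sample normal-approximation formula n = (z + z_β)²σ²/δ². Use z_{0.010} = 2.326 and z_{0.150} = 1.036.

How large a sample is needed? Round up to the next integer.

n = (z_α + z_β)² · σ² / δ²
  = (2.326 + 1.036)² · 1.1² / 0.4²
  = 11.3030 · 1.21 / 0.16
  = 85.48
Round up → n = 86.

n = 86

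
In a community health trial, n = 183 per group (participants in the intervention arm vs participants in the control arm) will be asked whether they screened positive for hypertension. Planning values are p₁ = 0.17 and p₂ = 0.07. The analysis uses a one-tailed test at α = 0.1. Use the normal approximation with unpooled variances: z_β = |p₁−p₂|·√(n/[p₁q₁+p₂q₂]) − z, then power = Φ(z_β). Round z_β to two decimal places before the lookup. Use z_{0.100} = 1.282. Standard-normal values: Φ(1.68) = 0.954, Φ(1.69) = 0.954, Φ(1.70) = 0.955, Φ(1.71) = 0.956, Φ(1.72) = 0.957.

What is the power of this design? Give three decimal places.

Power ≈ 0.955

z_β = |p₁−p₂|·√(n/[p₁q₁+p₂q₂]) − z_α
    = 0.10 · √(183/0.2062) − 1.282
    = 0.10 · 29.7907 − 1.282
    = 2.9791 − 1.282 = 1.6971 → 1.70
Power = Φ(1.70) = 0.955.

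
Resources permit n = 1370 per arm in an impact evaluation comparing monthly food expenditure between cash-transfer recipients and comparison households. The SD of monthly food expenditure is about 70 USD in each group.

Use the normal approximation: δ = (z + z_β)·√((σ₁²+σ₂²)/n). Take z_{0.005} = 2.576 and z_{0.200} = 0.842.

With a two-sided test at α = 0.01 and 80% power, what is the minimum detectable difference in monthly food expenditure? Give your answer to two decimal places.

Minimum detectable difference ≈ 9.14 USD

δ = (z_{α/2} + z_β) · √((σ₁²+σ₂²)/n)
  = (2.576 + 0.842) · √(9800/1370)
  = 3.418 · √7.1533
  = 3.418 · 2.6746
  = 9.1417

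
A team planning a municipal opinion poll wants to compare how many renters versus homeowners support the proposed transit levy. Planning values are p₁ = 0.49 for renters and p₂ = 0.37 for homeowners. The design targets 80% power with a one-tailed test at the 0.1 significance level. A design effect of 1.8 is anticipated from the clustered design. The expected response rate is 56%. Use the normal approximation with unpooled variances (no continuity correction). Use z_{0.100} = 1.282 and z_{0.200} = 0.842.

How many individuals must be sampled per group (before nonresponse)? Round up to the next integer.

n = (z_α + z_β)² · [p₁(1−p₁) + p₂(1−p₂)] / (p₁ − p₂)²
  = (1.282 + 0.842)² · (0.49·0.51 + 0.37·0.63) / (0.12)²
  = (2.124)² · (0.2499 + 0.2331) / 0.0144
  = 4.5114 · 0.4830 / 0.0144
  = 151.32
Design effect: 1.8 × 151.32 = 272.37.
Adjust for 56% response: 272.37 / 0.56 = 486.38.
Round up → n = 487 per group.

n = 487 per group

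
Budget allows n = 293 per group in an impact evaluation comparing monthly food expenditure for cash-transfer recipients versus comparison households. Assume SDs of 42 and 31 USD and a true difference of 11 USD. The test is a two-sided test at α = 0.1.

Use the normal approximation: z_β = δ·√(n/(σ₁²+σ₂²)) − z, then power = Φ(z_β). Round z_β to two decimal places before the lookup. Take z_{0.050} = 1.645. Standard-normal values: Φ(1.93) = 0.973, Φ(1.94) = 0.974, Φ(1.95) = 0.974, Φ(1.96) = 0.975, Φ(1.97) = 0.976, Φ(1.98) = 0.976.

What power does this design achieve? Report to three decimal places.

z_β = δ·√(n/(σ₁²+σ₂²)) − z_{α/2}
    = 11 · √(293/2725) − 1.645
    = 11 · 0.32791 − 1.645
    = 3.6070 − 1.645 = 1.9620 → 1.96
Power = Φ(1.96) = 0.975.

Power ≈ 0.975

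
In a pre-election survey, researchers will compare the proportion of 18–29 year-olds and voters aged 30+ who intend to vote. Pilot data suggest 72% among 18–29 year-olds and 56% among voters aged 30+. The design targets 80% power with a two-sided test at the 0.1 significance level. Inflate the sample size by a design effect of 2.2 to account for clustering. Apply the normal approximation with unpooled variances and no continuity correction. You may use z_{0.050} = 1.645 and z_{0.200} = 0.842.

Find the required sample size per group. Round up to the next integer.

n = (z_{α/2} + z_β)² · [p₁(1−p₁) + p₂(1−p₂)] / (p₁ − p₂)²
  = (1.645 + 0.842)² · (0.72·0.28 + 0.56·0.44) / (0.16)²
  = (2.487)² · (0.2016 + 0.2464) / 0.0256
  = 6.1852 · 0.4480 / 0.0256
  = 108.24
Design effect: 2.2 × 108.24 = 238.13.
Round up → n = 239 per group.

n = 239 per group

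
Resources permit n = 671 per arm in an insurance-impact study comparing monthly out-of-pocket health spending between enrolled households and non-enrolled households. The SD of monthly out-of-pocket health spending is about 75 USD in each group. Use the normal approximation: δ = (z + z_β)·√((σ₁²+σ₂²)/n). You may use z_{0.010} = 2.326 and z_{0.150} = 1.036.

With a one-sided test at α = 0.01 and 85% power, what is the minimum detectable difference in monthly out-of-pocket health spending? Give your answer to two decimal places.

Minimum detectable difference ≈ 13.77 USD

δ = (z_α + z_β) · √((σ₁²+σ₂²)/n)
  = (2.326 + 1.036) · √(11250/671)
  = 3.362 · √16.766
  = 3.362 · 4.0946
  = 13.7662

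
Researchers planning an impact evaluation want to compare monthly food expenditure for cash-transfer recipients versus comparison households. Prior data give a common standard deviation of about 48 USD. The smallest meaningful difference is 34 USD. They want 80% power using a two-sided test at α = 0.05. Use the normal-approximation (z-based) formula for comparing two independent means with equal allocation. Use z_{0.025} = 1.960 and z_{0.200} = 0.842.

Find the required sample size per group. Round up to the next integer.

n = (z_{α/2} + z_β)² · (σ₁² + σ₂²) / δ²
  = (1.960 + 0.842)² · (2·48² = 4608) / 34²
  = 7.8512 · 4608 / 1156
  = 31.30
Round up → n = 32 per group.

n = 32 per group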